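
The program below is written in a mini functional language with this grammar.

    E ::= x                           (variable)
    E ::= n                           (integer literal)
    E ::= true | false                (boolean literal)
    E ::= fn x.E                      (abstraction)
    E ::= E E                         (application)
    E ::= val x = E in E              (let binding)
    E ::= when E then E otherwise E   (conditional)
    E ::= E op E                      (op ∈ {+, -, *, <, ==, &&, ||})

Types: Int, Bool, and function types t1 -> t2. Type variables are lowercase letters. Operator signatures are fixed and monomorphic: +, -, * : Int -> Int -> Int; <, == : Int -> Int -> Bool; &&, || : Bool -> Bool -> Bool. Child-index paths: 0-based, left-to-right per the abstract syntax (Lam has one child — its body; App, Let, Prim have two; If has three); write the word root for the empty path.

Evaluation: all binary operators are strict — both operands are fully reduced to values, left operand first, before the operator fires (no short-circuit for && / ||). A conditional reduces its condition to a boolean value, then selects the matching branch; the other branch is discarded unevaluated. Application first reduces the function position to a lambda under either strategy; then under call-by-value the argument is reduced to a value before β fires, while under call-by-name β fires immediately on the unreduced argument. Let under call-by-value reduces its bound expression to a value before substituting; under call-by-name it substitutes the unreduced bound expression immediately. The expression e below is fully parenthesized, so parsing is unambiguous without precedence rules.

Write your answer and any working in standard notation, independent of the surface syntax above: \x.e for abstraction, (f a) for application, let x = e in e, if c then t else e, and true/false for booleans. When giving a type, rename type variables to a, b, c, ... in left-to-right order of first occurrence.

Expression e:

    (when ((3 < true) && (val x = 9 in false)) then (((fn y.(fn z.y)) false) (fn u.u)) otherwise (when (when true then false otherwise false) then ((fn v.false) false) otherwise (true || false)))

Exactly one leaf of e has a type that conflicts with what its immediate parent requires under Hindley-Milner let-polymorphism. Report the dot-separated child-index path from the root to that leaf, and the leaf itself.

Answer: 0.0.1 : true

Derivation:
  unify Int ~ Int
  unify Bool ~ Int
  FAIL: mismatch Bool ~ Int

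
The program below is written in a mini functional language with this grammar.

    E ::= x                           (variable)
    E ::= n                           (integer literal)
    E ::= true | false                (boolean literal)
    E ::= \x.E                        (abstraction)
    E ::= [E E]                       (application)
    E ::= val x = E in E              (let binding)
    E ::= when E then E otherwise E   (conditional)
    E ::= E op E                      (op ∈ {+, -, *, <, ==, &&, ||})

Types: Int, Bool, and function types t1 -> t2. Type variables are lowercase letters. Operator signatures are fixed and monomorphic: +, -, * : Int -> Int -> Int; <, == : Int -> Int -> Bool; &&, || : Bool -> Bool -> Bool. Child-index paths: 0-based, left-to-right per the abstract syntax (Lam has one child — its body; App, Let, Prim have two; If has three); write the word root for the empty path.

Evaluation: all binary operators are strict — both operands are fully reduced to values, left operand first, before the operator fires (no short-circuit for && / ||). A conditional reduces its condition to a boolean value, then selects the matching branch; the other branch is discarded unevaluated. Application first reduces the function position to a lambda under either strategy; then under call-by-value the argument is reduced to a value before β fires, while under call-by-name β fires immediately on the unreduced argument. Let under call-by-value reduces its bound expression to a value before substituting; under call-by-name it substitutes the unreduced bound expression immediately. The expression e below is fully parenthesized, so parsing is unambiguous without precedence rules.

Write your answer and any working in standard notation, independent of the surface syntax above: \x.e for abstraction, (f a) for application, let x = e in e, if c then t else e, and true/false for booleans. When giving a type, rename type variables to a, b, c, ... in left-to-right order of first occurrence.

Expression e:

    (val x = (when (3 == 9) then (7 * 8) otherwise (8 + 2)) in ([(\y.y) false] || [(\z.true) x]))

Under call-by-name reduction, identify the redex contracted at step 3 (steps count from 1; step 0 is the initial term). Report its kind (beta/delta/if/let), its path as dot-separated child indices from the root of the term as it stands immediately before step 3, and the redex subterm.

Trace:
step 0: (let x = (if (3 == 9) then (7 * 8) else (8 + 2)) in (((\y.y) false) || ((\z.true) x)))
step 1: [let@root] (((\y.y) false) || ((\z.true) (if (3 == 9) then (7 * 8) else (8 + 2))))
step 2: [beta@0] (false || ((\z.true) (if (3 == 9) then (7 * 8) else (8 + 2))))
step 3: [beta@1] (false || true)

Answer: beta at 1 : ((\z.true) (if (3 == 9) then (7 * 8) else (8 + 2)))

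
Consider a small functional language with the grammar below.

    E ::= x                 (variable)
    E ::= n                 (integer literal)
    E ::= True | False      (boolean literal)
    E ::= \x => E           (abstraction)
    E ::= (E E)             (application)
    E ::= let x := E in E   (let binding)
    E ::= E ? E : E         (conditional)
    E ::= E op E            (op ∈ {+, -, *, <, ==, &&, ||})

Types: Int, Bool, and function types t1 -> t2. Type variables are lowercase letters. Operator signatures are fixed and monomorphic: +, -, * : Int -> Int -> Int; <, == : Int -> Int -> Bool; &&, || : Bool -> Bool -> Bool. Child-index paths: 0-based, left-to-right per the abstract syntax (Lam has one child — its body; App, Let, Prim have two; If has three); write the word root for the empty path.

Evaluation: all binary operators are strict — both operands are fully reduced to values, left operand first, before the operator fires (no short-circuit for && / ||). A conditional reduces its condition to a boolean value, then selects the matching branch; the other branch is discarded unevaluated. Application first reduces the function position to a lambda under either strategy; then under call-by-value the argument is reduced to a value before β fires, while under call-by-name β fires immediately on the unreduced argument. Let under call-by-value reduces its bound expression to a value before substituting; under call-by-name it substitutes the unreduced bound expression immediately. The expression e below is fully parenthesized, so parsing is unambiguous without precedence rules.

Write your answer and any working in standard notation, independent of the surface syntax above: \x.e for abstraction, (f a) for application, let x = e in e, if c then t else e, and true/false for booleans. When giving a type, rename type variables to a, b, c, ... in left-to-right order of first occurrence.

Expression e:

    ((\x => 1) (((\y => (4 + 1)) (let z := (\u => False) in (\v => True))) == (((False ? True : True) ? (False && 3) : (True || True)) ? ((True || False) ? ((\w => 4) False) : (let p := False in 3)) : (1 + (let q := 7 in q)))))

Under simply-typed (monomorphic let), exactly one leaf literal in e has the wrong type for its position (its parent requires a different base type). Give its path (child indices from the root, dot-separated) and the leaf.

Answer: 1.1.0.1.1 : 3

Derivation:
\x._ : a -> Int
  unify Int ~ Int
  unify Int ~ Int
\y._ : b -> Int
\u._ : c -> Bool
let z : c -> Bool
\v._ : d -> Bool
  unify b -> Int ~ (d -> Bool) -> e
  unify b ~ d -> Bool
  unify Int ~ e
_ _ : Int
  unify Int ~ Int
  unify Bool ~ Bool
  unify Bool ~ Bool
  unify Bool ~ Bool
  unify Bool ~ Bool
  unify Int ~ Bool
  FAIL: mismatch Int ~ Bool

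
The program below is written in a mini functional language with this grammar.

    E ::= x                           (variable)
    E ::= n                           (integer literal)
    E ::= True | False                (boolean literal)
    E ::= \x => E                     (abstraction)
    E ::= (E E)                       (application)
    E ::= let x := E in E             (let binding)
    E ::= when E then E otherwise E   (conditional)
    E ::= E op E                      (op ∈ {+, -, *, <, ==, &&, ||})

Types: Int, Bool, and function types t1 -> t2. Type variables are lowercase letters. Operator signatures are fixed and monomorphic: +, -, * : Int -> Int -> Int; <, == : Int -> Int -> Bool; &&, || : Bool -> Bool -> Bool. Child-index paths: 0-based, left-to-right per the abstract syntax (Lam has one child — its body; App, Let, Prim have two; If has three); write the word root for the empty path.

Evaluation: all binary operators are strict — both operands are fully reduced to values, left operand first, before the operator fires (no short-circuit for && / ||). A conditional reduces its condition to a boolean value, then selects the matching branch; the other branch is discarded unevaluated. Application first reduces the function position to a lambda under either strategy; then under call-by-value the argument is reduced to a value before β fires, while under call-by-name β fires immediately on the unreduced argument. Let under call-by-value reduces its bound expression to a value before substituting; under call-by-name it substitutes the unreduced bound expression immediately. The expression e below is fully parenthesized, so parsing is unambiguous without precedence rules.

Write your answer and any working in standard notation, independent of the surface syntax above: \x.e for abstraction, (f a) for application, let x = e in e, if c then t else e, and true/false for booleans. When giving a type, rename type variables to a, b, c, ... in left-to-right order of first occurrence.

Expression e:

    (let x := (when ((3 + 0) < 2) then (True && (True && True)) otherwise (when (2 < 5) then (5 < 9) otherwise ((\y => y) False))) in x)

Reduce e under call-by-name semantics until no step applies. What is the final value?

Trace:
step 0: (let x = (if ((3 + 0) < 2) then (true && (true && true)) else (if (2 < 5) then (5 < 9) else ((\y.y) false))) in x)
step 1: [let@root] (if ((3 + 0) < 2) then (true && (true && true)) else (if (2 < 5) then (5 < 9) else ((\y.y) false)))
step 2: [delta@0.0] (if (3 < 2) then (true && (true && true)) else (if (2 < 5) then (5 < 9) else ((\y.y) false)))
step 3: [delta@0] (if false then (true && (true && true)) else (if (2 < 5) then (5 < 9) else ((\y.y) false)))
step 4: [if@root] (if (2 < 5) then (5 < 9) else ((\y.y) false))
step 5: [delta@0] (if true then (5 < 9) else ((\y.y) false))
step 6: [if@root] (5 < 9)
step 7: [delta@root] true

Answer: true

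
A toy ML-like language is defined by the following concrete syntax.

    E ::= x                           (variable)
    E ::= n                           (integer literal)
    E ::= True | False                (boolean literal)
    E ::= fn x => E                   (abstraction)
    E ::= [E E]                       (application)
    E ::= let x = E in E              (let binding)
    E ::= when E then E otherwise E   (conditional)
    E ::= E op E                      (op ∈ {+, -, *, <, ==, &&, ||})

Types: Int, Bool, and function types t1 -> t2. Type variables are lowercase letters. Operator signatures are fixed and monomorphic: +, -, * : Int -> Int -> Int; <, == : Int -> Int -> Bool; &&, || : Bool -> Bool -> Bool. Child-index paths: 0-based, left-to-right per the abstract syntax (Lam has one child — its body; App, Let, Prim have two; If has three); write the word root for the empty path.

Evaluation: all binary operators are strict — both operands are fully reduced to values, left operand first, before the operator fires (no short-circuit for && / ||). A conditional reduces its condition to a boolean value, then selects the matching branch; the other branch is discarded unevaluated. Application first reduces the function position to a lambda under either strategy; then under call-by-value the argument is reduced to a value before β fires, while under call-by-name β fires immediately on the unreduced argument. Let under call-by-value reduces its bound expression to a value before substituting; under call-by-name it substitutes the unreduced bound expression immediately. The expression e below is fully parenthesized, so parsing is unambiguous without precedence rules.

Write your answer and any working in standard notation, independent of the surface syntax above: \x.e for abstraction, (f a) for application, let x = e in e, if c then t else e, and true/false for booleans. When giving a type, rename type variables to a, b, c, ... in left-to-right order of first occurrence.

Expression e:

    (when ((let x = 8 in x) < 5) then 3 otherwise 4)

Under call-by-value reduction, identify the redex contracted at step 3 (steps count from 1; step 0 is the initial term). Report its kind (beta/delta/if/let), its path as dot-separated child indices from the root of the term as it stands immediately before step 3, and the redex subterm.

Trace:
step 0: (if ((let x = 8 in x) < 5) then 3 else 4)
step 1: [let@0.0] (if (8 < 5) then 3 else 4)
step 2: [delta@0] (if false then 3 else 4)
step 3: [if@root] 4

Answer: if at root : (if false then 3 else 4)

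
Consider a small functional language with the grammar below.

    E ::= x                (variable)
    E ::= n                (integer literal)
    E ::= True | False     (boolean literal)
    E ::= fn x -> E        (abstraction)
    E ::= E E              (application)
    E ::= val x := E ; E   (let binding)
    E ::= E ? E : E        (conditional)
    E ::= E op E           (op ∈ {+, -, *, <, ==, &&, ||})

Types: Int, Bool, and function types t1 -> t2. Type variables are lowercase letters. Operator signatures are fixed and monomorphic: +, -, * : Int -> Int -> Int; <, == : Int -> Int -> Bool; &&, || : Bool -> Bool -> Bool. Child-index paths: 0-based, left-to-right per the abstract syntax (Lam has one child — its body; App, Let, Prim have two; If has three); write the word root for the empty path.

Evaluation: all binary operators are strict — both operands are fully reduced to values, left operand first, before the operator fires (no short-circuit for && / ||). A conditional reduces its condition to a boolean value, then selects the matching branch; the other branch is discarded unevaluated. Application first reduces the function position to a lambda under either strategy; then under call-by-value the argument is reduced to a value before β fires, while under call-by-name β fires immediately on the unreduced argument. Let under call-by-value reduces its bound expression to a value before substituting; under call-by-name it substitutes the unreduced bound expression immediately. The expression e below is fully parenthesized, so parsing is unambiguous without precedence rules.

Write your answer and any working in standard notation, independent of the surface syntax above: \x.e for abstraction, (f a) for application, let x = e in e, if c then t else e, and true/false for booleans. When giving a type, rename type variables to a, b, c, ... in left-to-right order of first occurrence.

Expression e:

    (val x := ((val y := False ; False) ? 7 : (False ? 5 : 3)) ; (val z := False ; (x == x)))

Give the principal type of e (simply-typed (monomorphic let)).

Trace:
let y : Bool
  unify Bool ~ Bool
  unify Bool ~ Bool
  unify Int ~ Int
  unify Int ~ Int
let x : Int
let z : Bool
x : Int
  unify Int ~ Int
x : Int
  unify Int ~ Int

Answer: Bool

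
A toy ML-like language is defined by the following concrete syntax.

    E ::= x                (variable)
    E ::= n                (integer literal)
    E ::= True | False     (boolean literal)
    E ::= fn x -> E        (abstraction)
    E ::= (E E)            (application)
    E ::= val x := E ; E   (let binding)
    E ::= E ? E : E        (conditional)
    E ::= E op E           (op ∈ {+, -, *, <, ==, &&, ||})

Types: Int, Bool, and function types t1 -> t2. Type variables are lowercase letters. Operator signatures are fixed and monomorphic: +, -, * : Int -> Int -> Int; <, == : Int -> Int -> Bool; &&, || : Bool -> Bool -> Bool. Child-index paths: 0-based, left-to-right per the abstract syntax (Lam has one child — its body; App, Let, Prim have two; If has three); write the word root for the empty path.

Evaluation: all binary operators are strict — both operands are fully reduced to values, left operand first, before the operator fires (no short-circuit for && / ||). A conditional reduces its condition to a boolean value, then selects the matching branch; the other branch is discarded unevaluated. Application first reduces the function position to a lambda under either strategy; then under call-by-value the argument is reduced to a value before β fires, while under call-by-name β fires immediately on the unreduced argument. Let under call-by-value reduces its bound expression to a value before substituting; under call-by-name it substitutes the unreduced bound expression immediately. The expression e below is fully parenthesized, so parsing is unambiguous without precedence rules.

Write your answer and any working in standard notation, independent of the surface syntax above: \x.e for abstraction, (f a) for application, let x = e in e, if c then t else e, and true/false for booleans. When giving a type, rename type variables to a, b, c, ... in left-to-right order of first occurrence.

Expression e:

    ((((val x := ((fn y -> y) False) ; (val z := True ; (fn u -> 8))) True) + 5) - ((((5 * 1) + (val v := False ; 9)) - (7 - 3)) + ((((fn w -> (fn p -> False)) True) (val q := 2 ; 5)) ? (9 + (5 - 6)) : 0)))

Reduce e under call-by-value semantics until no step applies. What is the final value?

Answer: 3

Derivation:
step 0: ((((let x = ((\y.y) false) in (let z = true in (\u.8))) true) + 5) - ((((5 * 1) + (let v = false in 9)) - (7 - 3)) + (if (((\w.(\p.false)) true) (let q = 2 in 5)) then (9 + (5 - 6)) else 0)))
step 1: [beta@0.0.0.0] ((((let x = false in (let z = true in (\u.8))) true) + 5) - ((((5 * 1) + (let v = false in 9)) - (7 - 3)) + (if (((\w.(\p.false)) true) (let q = 2 in 5)) then (9 + (5 - 6)) else 0)))
step 2: [let@0.0.0] ((((let z = true in (\u.8)) true) + 5) - ((((5 * 1) + (let v = false in 9)) - (7 - 3)) + (if (((\w.(\p.false)) true) (let q = 2 in 5)) then (9 + (5 - 6)) else 0)))
step 3: [let@0.0.0] ((((\u.8) true) + 5) - ((((5 * 1) + (let v = false in 9)) - (7 - 3)) + (if (((\w.(\p.false)) true) (let q = 2 in 5)) then (9 + (5 - 6)) else 0)))
step 4: [beta@0.0] ((8 + 5) - ((((5 * 1) + (let v = false in 9)) - (7 - 3)) + (if (((\w.(\p.false)) true) (let q = 2 in 5)) then (9 + (5 - 6)) else 0)))
step 5: [delta@0] (13 - ((((5 * 1) + (let v = false in 9)) - (7 - 3)) + (if (((\w.(\p.false)) true) (let q = 2 in 5)) then (9 + (5 - 6)) else 0)))
step 6: [delta@1.0.0.0] (13 - (((5 + (let v = false in 9)) - (7 - 3)) + (if (((\w.(\p.false)) true) (let q = 2 in 5)) then (9 + (5 - 6)) else 0)))
step 7: [let@1.0.0.1] (13 - (((5 + 9) - (7 - 3)) + (if (((\w.(\p.false)) true) (let q = 2 in 5)) then (9 + (5 - 6)) else 0)))
step 8: [delta@1.0.0] (13 - ((14 - (7 - 3)) + (if (((\w.(\p.false)) true) (let q = 2 in 5)) then (9 + (5 - 6)) else 0)))
step 9: [delta@1.0.1] (13 - ((14 - 4) + (if (((\w.(\p.false)) true) (let q = 2 in 5)) then (9 + (5 - 6)) else 0)))
step 10: [delta@1.0] (13 - (10 + (if (((\w.(\p.false)) true) (let q = 2 in 5)) then (9 + (5 - 6)) else 0)))
step 11: [beta@1.1.0.0] (13 - (10 + (if ((\p.false) (let q = 2 in 5)) then (9 + (5 - 6)) else 0)))
step 12: [let@1.1.0.1] (13 - (10 + (if ((\p.false) 5) then (9 + (5 - 6)) else 0)))
step 13: [beta@1.1.0] (13 - (10 + (if false then (9 + (5 - 6)) else 0)))
step 14: [if@1.1] (13 - (10 + 0))
step 15: [delta@1] (13 - 10)
step 16: [delta@root] 3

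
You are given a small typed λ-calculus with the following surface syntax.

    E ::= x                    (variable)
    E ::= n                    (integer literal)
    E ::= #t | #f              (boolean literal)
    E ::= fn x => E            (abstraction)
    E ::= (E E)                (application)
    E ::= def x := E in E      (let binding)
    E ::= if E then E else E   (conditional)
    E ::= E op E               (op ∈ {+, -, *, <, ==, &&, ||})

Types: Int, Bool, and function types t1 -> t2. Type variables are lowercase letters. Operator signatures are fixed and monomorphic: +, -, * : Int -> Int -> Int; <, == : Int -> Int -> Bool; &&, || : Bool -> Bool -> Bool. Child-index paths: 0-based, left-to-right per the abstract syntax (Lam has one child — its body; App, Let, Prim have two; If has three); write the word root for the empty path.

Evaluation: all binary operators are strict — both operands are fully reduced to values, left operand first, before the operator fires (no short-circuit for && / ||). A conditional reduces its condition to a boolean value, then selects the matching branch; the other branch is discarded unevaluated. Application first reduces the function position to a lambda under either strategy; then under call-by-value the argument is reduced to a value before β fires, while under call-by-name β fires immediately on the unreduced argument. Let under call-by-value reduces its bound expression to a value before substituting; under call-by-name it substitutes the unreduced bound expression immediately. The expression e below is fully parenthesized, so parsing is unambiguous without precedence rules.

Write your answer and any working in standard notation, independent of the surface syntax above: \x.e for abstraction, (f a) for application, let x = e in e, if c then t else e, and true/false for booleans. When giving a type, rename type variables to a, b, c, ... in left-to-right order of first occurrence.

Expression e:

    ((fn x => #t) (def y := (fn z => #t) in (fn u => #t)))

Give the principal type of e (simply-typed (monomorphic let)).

Trace:
\x._ : a -> Bool
\z._ : b -> Bool
let y : b -> Bool
\u._ : c -> Bool
  unify a -> Bool ~ (c -> Bool) -> d
  unify a ~ c -> Bool
  unify Bool ~ d
_ _ : Bool

Answer: Bool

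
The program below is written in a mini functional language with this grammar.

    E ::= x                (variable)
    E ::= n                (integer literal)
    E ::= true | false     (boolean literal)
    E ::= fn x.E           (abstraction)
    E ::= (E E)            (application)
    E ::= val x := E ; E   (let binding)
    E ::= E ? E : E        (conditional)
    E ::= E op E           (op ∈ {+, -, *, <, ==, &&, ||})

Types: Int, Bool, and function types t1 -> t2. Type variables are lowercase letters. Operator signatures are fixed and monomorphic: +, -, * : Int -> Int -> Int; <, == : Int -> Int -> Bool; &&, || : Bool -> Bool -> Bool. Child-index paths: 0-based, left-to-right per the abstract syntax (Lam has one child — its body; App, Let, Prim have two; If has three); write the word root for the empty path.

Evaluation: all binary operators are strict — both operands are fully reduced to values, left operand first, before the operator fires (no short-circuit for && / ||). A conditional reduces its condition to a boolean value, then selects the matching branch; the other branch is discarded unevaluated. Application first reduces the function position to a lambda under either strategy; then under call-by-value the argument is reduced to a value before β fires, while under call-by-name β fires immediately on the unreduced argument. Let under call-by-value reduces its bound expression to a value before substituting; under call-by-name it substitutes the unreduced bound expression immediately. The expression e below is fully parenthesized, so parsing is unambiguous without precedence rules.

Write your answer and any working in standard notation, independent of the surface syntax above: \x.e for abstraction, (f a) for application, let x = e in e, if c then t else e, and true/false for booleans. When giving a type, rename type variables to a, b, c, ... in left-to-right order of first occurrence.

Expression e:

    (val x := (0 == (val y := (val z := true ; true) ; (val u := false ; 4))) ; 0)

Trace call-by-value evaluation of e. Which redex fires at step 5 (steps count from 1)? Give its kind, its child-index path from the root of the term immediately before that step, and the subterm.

Answer: let at root : (let x = false in 0)

Derivation:
step 0: (let x = (0 == (let y = (let z = true in true) in (let u = false in 4))) in 0)
step 1: [let@0.1.0] (let x = (0 == (let y = true in (let u = false in 4))) in 0)
step 2: [let@0.1] (let x = (0 == (let u = false in 4)) in 0)
step 3: [let@0.1] (let x = (0 == 4) in 0)
step 4: [delta@0] (let x = false in 0)
step 5: [let@root] 0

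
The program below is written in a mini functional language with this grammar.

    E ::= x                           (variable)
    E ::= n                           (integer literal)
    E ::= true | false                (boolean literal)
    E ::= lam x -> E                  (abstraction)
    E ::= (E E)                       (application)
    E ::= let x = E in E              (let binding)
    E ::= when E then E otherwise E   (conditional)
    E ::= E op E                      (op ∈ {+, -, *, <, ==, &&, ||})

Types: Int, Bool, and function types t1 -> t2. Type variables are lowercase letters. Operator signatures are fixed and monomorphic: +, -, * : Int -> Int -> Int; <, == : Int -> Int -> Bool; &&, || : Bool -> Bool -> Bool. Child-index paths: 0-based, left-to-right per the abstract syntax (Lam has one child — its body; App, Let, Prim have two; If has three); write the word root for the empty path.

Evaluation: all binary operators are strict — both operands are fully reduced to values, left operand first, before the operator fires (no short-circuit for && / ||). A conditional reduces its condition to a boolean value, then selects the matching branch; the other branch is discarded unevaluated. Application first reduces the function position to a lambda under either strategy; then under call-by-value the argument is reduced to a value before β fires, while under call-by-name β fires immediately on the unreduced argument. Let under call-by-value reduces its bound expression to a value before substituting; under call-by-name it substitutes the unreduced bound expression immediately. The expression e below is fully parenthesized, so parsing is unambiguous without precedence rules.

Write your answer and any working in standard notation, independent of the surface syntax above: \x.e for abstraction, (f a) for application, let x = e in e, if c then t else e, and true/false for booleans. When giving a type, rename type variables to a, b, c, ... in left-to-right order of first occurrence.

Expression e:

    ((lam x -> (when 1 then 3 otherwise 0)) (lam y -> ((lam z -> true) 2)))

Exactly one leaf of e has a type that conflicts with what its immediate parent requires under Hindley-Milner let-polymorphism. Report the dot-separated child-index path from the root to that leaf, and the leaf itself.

Working:
  unify Int ~ Bool
  FAIL: mismatch Int ~ Bool

Answer: 0.0.0 : 1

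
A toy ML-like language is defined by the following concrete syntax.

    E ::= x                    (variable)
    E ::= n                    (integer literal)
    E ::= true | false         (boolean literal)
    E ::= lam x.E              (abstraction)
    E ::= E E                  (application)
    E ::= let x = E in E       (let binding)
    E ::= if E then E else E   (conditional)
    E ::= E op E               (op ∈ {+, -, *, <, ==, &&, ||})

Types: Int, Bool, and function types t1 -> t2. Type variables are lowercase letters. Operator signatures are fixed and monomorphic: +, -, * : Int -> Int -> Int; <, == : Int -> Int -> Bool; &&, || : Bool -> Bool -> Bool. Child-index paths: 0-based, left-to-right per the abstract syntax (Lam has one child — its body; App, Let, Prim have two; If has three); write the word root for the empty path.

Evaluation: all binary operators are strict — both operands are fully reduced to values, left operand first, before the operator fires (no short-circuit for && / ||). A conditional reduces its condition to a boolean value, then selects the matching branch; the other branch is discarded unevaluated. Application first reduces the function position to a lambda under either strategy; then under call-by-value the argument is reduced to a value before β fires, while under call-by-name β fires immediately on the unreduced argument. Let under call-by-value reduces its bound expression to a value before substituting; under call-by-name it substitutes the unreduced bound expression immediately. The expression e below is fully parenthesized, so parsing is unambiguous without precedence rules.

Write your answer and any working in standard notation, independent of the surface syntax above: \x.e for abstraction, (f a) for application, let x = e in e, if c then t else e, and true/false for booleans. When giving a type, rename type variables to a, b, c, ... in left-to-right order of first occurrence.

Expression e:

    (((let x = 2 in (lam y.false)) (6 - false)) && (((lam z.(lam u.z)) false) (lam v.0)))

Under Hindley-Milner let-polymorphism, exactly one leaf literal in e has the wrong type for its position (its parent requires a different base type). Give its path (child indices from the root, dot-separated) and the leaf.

Answer: 0.1.1 : false

Derivation:
let x : Int
\y._ : a -> Bool
  unify Int ~ Int
  unify Bool ~ Int
  FAIL: mismatch Bool ~ Int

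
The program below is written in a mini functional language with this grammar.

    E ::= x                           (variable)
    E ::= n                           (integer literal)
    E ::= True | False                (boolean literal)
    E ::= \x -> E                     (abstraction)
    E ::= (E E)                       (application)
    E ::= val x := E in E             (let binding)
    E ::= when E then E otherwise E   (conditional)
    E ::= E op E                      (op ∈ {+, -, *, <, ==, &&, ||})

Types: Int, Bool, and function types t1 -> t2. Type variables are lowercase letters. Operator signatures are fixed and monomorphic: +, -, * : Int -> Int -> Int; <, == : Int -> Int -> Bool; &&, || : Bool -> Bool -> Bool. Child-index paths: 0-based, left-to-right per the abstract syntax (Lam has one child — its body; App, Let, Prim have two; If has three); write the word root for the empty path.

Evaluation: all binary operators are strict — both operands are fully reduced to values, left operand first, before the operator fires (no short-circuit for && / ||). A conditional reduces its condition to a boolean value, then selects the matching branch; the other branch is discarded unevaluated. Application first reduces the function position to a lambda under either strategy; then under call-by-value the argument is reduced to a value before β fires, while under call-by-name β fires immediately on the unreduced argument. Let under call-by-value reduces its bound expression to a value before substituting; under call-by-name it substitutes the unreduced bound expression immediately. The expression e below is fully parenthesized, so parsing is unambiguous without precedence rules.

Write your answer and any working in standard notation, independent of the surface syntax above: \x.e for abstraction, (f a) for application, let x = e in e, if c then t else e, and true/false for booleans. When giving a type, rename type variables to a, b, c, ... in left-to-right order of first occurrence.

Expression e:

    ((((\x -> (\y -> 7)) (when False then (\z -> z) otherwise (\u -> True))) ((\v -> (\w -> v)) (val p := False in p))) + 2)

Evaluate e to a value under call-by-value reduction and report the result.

Trace:
step 0: ((((\x.(\y.7)) (if false then (\z.z) else (\u.true))) ((\v.(\w.v)) (let p = false in p))) + 2)
step 1: [if@0.0.1] ((((\x.(\y.7)) (\u.true)) ((\v.(\w.v)) (let p = false in p))) + 2)
step 2: [beta@0.0] (((\y.7) ((\v.(\w.v)) (let p = false in p))) + 2)
step 3: [let@0.1.1] (((\y.7) ((\v.(\w.v)) false)) + 2)
step 4: [beta@0.1] (((\y.7) (\w.false)) + 2)
step 5: [beta@0] (7 + 2)
step 6: [delta@root] 9

Answer: 9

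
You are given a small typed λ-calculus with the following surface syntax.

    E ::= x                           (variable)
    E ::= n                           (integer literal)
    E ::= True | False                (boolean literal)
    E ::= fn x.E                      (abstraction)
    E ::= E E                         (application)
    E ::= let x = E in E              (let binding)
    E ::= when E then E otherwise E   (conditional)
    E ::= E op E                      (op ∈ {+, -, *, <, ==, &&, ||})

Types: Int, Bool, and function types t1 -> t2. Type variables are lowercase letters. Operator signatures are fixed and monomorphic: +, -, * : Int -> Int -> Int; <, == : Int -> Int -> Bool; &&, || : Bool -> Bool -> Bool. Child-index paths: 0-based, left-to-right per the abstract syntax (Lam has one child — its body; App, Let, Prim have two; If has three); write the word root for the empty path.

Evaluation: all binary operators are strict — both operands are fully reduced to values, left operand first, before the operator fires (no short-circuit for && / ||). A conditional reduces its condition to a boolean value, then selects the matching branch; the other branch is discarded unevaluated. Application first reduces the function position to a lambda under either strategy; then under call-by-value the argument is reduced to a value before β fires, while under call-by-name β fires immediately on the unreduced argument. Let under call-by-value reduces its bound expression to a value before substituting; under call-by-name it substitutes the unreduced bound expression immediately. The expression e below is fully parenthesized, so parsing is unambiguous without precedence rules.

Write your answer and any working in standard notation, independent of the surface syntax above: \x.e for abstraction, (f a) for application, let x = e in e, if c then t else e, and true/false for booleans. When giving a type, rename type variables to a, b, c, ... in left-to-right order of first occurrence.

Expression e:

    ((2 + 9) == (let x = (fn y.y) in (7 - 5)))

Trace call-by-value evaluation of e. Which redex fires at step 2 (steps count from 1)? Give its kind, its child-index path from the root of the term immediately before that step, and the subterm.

Trace:
step 0: ((2 + 9) == (let x = (\y.y) in (7 - 5)))
step 1: [delta@0] (11 == (let x = (\y.y) in (7 - 5)))
step 2: [let@1] (11 == (7 - 5))

Answer: let at 1 : (let x = (\y.y) in (7 - 5))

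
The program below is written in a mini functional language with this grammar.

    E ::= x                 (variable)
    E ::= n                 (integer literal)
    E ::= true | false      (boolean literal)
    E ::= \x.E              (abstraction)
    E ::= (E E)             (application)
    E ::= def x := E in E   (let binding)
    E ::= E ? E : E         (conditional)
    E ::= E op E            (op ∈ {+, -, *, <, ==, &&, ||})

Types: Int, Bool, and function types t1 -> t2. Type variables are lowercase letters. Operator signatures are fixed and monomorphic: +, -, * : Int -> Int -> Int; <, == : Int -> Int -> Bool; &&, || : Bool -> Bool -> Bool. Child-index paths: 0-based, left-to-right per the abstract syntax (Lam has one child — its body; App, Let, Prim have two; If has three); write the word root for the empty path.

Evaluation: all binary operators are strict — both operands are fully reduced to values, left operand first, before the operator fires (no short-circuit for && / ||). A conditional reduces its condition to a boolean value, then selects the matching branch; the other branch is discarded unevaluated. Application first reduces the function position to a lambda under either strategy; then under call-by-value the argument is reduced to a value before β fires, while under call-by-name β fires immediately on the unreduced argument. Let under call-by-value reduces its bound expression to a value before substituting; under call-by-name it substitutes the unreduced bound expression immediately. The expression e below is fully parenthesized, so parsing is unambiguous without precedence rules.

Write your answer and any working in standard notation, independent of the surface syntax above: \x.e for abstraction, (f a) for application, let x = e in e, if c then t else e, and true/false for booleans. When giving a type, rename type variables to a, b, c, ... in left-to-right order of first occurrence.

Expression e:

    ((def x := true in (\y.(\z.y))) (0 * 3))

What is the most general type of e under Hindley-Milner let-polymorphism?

Derivation:
let x : Bool
y : a
\z._ : b -> a
\y._ : a -> b -> a
  unify Int ~ Int
  unify Int ~ Int
  unify a -> b -> a ~ Int -> c
  unify a ~ Int
  unify b -> Int ~ c
_ _ : b -> Int

Answer: a -> Int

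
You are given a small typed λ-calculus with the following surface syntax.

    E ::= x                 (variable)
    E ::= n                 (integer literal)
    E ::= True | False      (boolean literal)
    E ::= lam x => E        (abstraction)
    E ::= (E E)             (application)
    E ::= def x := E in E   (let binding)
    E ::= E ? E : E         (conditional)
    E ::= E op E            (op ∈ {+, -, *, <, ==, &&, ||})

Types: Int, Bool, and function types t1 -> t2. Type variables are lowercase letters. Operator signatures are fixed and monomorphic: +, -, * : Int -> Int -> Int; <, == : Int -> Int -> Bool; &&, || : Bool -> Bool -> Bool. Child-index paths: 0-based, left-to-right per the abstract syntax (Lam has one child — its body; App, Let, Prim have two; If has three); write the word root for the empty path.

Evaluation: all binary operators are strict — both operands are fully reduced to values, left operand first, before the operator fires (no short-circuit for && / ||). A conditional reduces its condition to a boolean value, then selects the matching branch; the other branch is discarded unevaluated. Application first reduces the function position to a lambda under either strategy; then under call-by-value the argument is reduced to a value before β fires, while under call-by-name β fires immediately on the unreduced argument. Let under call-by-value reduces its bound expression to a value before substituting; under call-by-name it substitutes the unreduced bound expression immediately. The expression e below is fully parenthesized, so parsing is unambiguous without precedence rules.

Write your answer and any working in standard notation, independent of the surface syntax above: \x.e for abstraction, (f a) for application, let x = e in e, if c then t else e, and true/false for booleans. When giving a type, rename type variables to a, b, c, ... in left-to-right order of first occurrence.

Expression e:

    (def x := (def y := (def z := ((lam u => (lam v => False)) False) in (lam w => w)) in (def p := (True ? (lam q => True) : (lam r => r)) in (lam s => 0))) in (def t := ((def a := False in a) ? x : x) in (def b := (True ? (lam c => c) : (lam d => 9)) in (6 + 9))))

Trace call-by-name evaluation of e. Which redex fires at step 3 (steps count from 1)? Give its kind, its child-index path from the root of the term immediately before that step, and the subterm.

Working:
step 0: (let x = (let y = (let z = ((\u.(\v.false)) false) in (\w.w)) in (let p = (if true then (\q.true) else (\r.r)) in (\s.0))) in (let t = (if (let a = false in a) then x else x) in (let b = (if true then (\c.c) else (\d.9)) in (6 + 9))))
step 1: [let@root] (let t = (if (let a = false in a) then (let y = (let z = ((\u.(\v.false)) false) in (\w.w)) in (let p = (if true then (\q.true) else (\r.r)) in (\s.0))) else (let y = (let z = ((\u.(\v.false)) false) in (\w.w)) in (let p = (if true then (\q.true) else (\r.r)) in (\s.0)))) in (let b = (if true then (\c.c) else (\d.9)) in (6 + 9)))
step 2: [let@root] (let b = (if true then (\c.c) else (\d.9)) in (6 + 9))
step 3: [let@root] (6 + 9)

Answer: let at root : (let b = (if true then (\c.c) else (\d.9)) in (6 + 9))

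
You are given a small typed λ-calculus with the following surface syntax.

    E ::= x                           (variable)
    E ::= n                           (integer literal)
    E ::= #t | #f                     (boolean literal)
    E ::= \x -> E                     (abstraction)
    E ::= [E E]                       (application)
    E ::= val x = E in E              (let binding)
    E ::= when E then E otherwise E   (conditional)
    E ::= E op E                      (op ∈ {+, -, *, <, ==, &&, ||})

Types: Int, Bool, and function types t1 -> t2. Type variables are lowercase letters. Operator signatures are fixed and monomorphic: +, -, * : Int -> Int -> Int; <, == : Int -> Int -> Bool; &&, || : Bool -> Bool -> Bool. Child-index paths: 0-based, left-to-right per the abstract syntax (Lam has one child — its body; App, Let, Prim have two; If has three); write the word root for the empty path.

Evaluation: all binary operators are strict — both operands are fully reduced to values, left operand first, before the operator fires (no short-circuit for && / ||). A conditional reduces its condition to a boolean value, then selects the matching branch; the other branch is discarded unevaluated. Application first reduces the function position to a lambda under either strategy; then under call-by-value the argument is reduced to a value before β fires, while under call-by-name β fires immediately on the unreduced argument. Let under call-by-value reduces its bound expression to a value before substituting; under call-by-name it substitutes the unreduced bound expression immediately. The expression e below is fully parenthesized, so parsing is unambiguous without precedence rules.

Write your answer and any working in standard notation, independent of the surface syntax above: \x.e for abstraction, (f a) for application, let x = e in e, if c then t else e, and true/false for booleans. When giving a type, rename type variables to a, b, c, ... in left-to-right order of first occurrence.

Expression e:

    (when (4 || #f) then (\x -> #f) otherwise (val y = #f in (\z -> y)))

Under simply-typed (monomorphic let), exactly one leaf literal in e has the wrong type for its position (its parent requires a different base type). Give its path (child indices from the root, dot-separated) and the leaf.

Trace:
  unify Int ~ Bool
  FAIL: mismatch Int ~ Bool

Answer: 0.0 : 4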